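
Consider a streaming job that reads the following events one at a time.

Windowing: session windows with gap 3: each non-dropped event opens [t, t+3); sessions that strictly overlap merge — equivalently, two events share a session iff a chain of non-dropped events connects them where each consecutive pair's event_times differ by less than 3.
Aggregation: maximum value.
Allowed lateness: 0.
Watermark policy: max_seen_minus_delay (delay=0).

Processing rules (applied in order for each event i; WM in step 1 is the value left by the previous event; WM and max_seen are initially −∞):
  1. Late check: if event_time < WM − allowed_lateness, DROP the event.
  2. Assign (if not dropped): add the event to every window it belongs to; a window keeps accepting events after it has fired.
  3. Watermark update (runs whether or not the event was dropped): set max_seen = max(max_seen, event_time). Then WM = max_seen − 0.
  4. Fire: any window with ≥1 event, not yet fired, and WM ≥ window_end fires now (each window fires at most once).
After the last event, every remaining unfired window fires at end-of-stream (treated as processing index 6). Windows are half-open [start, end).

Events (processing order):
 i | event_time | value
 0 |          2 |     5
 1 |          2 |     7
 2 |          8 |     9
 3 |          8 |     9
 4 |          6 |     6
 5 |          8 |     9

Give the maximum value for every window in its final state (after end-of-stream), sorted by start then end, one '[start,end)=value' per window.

[2,5)=7 [8,11)=9

i=0 t=2 v=5: → [2,5); WM=2
i=1 t=2 v=7: → [2,5); WM=2
i=2 t=8 v=9: → [8,11); WM=8
i=3 t=8 v=9: → [8,11); WM=8
i=4 t=6 v=6: DROP (t<8-0); WM=8
i=5 t=8 v=9: → [8,11); WM=8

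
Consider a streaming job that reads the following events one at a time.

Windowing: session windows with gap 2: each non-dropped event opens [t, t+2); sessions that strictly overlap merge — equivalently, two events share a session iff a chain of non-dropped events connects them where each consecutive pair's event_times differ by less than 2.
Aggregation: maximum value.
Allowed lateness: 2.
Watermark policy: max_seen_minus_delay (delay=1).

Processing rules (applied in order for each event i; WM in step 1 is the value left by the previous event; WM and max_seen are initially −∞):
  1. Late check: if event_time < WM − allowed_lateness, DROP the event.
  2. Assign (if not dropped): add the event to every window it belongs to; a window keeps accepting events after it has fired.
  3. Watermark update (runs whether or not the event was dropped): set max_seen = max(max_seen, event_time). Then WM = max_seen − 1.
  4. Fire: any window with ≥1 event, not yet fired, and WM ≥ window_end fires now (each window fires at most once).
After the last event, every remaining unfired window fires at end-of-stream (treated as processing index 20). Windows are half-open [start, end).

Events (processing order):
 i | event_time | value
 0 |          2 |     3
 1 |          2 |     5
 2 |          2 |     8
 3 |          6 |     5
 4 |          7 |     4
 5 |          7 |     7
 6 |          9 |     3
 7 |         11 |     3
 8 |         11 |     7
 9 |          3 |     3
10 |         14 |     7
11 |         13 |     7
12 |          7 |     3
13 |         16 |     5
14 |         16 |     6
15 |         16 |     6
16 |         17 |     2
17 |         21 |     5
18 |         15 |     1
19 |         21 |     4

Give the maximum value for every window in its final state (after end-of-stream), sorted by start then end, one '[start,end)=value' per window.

[2,4)=8 [6,9)=7 [9,11)=3 [11,13)=7 [13,16)=7 [16,19)=6 [21,23)=5

i=0 t=2 v=3: → [2,4); WM=1
i=1 t=2 v=5: → [2,4); WM=1
i=2 t=2 v=8: → [2,4); WM=1
i=3 t=6 v=5: → [6,8); WM=5
i=4 t=7 v=4: → [6,9); WM=6
i=5 t=7 v=7: → [6,9); WM=6
i=6 t=9 v=3: → [9,11); WM=8
i=7 t=11 v=3: → [11,13); WM=10
i=8 t=11 v=7: → [11,13); WM=10
i=9 t=3 v=3: DROP (t<10-2); WM=10
i=10 t=14 v=7: → [14,16); WM=13
i=11 t=13 v=7: → [13,16); WM=13
i=12 t=7 v=3: DROP (t<13-2); WM=13
i=13 t=16 v=5: → [16,18); WM=15
i=14 t=16 v=6: → [16,18); WM=15
i=15 t=16 v=6: → [16,18); WM=15
i=16 t=17 v=2: → [16,19); WM=16
i=17 t=21 v=5: → [21,23); WM=20
i=18 t=15 v=1: DROP (t<20-2); WM=20
i=19 t=21 v=4: → [21,23); WM=20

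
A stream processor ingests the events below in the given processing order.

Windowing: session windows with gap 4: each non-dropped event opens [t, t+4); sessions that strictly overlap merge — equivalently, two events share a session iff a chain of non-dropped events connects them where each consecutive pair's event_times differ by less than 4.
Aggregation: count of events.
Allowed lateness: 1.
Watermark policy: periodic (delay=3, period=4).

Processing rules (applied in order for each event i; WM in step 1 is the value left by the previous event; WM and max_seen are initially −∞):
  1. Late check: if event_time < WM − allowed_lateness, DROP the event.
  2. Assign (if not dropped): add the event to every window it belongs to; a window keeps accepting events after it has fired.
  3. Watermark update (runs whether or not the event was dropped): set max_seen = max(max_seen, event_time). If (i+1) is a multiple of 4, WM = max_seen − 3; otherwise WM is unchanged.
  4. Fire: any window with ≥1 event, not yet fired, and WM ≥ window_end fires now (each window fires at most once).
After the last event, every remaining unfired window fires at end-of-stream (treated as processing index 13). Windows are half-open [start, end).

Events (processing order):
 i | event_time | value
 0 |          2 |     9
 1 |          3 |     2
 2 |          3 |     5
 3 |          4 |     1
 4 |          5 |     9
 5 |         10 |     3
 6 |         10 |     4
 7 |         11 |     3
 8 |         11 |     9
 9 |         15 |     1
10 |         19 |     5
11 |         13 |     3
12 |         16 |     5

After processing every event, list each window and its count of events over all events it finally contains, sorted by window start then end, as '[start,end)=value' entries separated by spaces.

i=0 t=2 v=9: → [2,6); WM=−∞
i=1 t=3 v=2: → [2,7); WM=−∞
i=2 t=3 v=5: → [2,7); WM=−∞
i=3 t=4 v=1: → [2,8); WM=1
i=4 t=5 v=9: → [2,9); WM=1
i=5 t=10 v=3: → [10,14); WM=1
i=6 t=10 v=4: → [10,14); WM=1
i=7 t=11 v=3: → [10,15); WM=8
i=8 t=11 v=9: → [10,15); WM=8
i=9 t=15 v=1: → [15,19); WM=8
i=10 t=19 v=5: → [19,23); WM=8
i=11 t=13 v=3: → [10,19); WM=16
i=12 t=16 v=5: → [10,23); WM=16

[2,9)=5 [10,23)=8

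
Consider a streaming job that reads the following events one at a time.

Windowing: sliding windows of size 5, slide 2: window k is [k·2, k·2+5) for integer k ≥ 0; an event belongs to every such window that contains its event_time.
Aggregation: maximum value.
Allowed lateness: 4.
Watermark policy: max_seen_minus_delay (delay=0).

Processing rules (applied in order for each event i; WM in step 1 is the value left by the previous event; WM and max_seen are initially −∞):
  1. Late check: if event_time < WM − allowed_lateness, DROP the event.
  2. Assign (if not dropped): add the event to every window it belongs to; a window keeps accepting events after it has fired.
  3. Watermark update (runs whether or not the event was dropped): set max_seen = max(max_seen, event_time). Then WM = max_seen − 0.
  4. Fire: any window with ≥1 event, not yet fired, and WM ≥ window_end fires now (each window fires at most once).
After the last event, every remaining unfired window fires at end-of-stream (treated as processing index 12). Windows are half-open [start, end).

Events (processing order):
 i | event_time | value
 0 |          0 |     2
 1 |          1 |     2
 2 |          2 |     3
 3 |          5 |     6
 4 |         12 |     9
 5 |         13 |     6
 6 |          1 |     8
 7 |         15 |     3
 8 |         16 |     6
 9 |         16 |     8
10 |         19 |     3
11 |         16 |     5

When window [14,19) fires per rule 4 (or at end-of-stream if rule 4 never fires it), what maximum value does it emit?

i=0 t=0 v=2: → [0,5); WM=0
i=1 t=1 v=2: → [0,5); WM=1
i=2 t=2 v=3: → [2,7),[0,5); WM=2
i=3 t=5 v=6: → [4,9),[2,7); WM=5; [0,5) fires=3
i=4 t=12 v=9: → [12,17),[10,15),[8,13); WM=12; [2,7) fires=6 [4,9) fires=6
i=5 t=13 v=6: → [12,17),[10,15); WM=13; [8,13) fires=9
i=6 t=1 v=8: DROP (t<13-4); WM=13
i=7 t=15 v=3: → [14,19),[12,17); WM=15; [10,15) fires=9
i=8 t=16 v=6: → [16,21),[14,19),[12,17); WM=16
i=9 t=16 v=8: → [16,21),[14,19),[12,17); WM=16
i=10 t=19 v=3: → [18,23),[16,21); WM=19; [12,17) fires=9 [14,19) fires=8
i=11 t=16 v=5: → [16,21),[14,19),[12,17); WM=19

8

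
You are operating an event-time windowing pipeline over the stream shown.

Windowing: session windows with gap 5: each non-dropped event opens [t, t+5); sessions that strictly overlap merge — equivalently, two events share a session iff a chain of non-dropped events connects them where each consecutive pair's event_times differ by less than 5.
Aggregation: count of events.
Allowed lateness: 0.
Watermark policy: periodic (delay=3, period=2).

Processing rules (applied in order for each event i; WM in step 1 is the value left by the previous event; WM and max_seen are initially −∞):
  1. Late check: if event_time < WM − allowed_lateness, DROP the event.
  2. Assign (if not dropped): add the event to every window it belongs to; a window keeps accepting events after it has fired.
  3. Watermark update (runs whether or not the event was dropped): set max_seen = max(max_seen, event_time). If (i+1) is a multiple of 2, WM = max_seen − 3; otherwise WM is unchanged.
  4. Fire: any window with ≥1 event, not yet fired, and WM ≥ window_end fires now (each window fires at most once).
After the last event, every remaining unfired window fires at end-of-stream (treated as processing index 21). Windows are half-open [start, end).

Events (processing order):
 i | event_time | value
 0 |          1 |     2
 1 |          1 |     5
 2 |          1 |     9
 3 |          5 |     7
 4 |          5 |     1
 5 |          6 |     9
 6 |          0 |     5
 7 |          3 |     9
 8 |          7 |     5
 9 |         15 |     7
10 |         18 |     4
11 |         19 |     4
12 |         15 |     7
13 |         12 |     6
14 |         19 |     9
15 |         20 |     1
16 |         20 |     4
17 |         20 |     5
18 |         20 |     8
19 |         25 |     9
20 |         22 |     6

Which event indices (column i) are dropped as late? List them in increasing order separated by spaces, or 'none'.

6 12 13

i=0 t=1 v=2: → [1,6); WM=−∞
i=1 t=1 v=5: → [1,6); WM=-2
i=2 t=1 v=9: → [1,6); WM=-2
i=3 t=5 v=7: → [1,10); WM=2
i=4 t=5 v=1: → [1,10); WM=2
i=5 t=6 v=9: → [1,11); WM=3
i=6 t=0 v=5: DROP (t<3-0); WM=3
i=7 t=3 v=9: → [1,11); WM=3
i=8 t=7 v=5: → [1,12); WM=3
i=9 t=15 v=7: → [15,20); WM=12
i=10 t=18 v=4: → [15,23); WM=12
i=11 t=19 v=4: → [15,24); WM=16
i=12 t=15 v=7: DROP (t<16-0); WM=16
i=13 t=12 v=6: DROP (t<16-0); WM=16
i=14 t=19 v=9: → [15,24); WM=16
i=15 t=20 v=1: → [15,25); WM=17
i=16 t=20 v=4: → [15,25); WM=17
i=17 t=20 v=5: → [15,25); WM=17
i=18 t=20 v=8: → [15,25); WM=17
i=19 t=25 v=9: → [25,30); WM=22
i=20 t=22 v=6: → [15,30); WM=22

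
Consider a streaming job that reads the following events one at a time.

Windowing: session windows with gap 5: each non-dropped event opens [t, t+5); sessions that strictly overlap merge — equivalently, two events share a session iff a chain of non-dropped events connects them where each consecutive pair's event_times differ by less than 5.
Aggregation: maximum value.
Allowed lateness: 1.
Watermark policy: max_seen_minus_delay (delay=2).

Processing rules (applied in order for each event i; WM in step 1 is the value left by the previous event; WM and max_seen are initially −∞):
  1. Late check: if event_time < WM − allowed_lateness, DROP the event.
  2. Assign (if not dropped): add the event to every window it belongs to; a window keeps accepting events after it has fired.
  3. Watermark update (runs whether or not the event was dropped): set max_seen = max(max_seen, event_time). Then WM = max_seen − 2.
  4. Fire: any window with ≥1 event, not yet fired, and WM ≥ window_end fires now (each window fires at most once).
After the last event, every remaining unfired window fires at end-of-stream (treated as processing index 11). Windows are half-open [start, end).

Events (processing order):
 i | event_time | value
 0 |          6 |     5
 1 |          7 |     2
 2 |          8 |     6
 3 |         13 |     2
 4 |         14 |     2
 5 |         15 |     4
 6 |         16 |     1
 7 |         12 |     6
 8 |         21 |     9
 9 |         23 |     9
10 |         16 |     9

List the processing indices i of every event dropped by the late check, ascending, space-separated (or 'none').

i=0 t=6 v=5: → [6,11); WM=4
i=1 t=7 v=2: → [6,12); WM=5
i=2 t=8 v=6: → [6,13); WM=6
i=3 t=13 v=2: → [13,18); WM=11
i=4 t=14 v=2: → [13,19); WM=12
i=5 t=15 v=4: → [13,20); WM=13
i=6 t=16 v=1: → [13,21); WM=14
i=7 t=12 v=6: DROP (t<14-1); WM=14
i=8 t=21 v=9: → [21,26); WM=19
i=9 t=23 v=9: → [21,28); WM=21
i=10 t=16 v=9: DROP (t<21-1); WM=21

7 10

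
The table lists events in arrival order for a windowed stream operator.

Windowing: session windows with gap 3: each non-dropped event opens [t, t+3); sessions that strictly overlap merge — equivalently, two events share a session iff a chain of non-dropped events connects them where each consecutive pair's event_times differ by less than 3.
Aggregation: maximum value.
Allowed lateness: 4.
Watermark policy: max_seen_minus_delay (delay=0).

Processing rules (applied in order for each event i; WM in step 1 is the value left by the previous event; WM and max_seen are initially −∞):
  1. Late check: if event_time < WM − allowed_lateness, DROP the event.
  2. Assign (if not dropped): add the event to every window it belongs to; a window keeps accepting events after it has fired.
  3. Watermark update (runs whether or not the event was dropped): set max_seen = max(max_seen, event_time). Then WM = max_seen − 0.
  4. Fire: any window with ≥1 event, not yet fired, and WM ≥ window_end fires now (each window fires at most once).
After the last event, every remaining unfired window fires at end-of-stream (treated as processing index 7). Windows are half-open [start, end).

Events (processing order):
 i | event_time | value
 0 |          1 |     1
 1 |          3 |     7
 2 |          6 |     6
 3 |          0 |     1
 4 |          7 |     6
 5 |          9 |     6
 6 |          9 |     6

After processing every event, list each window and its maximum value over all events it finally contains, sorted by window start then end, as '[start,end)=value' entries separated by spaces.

[1,6)=7 [6,12)=6

i=0 t=1 v=1: → [1,4); WM=1
i=1 t=3 v=7: → [1,6); WM=3
i=2 t=6 v=6: → [6,9); WM=6
i=3 t=0 v=1: DROP (t<6-4); WM=6
i=4 t=7 v=6: → [6,10); WM=7
i=5 t=9 v=6: → [6,12); WM=9
i=6 t=9 v=6: → [6,12); WM=9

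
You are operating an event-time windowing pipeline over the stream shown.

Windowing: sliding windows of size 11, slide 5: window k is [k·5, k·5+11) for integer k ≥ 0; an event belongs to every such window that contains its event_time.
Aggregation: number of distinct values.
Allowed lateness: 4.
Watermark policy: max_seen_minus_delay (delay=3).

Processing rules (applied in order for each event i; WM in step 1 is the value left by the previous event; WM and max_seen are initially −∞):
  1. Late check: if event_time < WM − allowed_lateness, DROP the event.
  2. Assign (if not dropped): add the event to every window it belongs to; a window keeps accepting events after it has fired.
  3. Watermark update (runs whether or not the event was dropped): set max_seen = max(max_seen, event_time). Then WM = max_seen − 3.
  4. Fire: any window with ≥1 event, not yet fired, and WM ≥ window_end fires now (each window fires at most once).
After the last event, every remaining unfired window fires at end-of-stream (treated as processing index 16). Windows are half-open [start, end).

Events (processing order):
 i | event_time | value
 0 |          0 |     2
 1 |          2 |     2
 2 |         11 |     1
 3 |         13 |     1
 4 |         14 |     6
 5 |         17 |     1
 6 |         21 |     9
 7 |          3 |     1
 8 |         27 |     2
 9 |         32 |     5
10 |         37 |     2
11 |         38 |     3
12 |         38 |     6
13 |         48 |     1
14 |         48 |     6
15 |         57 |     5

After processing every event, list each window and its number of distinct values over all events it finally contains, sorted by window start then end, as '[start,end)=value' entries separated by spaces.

[0,11)=1 [5,16)=2 [10,21)=2 [15,26)=2 [20,31)=2 [25,36)=2 [30,41)=4 [35,46)=3 [40,51)=2 [45,56)=2 [50,61)=1 [55,66)=1

i=0 t=0 v=2: → [0,11); WM=-3
i=1 t=2 v=2: → [0,11); WM=-1
i=2 t=11 v=1: → [10,21),[5,16); WM=8
i=3 t=13 v=1: → [10,21),[5,16); WM=10
i=4 t=14 v=6: → [10,21),[5,16); WM=11; [0,11) fires=1
i=5 t=17 v=1: → [15,26),[10,21); WM=14
i=6 t=21 v=9: → [20,31),[15,26); WM=18; [5,16) fires=2
i=7 t=3 v=1: DROP (t<18-4); WM=18
i=8 t=27 v=2: → [25,36),[20,31); WM=24; [10,21) fires=2
i=9 t=32 v=5: → [30,41),[25,36); WM=29; [15,26) fires=2
i=10 t=37 v=2: → [35,46),[30,41); WM=34; [20,31) fires=2
i=11 t=38 v=3: → [35,46),[30,41); WM=35
i=12 t=38 v=6: → [35,46),[30,41); WM=35
i=13 t=48 v=1: → [45,56),[40,51); WM=45; [25,36) fires=2 [30,41) fires=4
i=14 t=48 v=6: → [45,56),[40,51); WM=45
i=15 t=57 v=5: → [55,66),[50,61); WM=54; [35,46) fires=3 [40,51) fires=2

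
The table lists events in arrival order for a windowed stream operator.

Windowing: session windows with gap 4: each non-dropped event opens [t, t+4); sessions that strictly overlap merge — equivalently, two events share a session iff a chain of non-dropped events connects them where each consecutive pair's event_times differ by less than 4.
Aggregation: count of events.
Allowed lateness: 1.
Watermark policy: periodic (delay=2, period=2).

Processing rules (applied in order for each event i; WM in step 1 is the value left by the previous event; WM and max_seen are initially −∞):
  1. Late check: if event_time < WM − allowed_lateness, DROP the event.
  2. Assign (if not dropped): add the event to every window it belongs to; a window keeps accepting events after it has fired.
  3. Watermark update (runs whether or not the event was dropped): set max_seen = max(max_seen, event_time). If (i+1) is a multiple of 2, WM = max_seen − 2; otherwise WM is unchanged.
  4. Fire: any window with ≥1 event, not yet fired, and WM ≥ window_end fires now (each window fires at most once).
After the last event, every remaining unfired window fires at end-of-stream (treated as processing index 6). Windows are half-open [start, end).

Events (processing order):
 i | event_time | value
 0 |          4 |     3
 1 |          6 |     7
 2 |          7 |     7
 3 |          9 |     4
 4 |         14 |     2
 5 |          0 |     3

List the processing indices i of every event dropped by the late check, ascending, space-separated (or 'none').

i=0 t=4 v=3: → [4,8); WM=−∞
i=1 t=6 v=7: → [4,10); WM=4
i=2 t=7 v=7: → [4,11); WM=4
i=3 t=9 v=4: → [4,13); WM=7
i=4 t=14 v=2: → [14,18); WM=7
i=5 t=0 v=3: DROP (t<7-1); WM=12

5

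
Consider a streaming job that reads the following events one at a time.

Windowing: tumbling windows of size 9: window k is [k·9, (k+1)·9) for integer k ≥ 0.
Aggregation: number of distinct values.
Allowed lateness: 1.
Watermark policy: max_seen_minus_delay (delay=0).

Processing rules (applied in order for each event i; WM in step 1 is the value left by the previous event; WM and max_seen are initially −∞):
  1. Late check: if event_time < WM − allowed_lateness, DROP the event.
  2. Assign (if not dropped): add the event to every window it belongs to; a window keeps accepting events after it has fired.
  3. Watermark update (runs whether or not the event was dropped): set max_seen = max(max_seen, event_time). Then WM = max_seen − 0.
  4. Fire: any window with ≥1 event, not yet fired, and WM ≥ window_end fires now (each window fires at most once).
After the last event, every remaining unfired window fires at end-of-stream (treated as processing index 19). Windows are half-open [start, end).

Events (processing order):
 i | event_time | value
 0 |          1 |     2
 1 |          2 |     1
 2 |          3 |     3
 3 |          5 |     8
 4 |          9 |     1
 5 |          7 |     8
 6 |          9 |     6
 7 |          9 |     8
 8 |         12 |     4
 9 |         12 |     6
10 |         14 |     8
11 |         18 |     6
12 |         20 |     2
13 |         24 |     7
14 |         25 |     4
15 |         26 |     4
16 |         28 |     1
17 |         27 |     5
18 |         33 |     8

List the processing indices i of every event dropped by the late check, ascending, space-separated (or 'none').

5

i=0 t=1 v=2: → [0,9); WM=1
i=1 t=2 v=1: → [0,9); WM=2
i=2 t=3 v=3: → [0,9); WM=3
i=3 t=5 v=8: → [0,9); WM=5
i=4 t=9 v=1: → [9,18); WM=9; [0,9) fires=4
i=5 t=7 v=8: DROP (t<9-1); WM=9
i=6 t=9 v=6: → [9,18); WM=9
i=7 t=9 v=8: → [9,18); WM=9
i=8 t=12 v=4: → [9,18); WM=12
i=9 t=12 v=6: → [9,18); WM=12
i=10 t=14 v=8: → [9,18); WM=14
i=11 t=18 v=6: → [18,27); WM=18; [9,18) fires=4
i=12 t=20 v=2: → [18,27); WM=20
i=13 t=24 v=7: → [18,27); WM=24
i=14 t=25 v=4: → [18,27); WM=25
i=15 t=26 v=4: → [18,27); WM=26
i=16 t=28 v=1: → [27,36); WM=28; [18,27) fires=4
i=17 t=27 v=5: → [27,36); WM=28
i=18 t=33 v=8: → [27,36); WM=33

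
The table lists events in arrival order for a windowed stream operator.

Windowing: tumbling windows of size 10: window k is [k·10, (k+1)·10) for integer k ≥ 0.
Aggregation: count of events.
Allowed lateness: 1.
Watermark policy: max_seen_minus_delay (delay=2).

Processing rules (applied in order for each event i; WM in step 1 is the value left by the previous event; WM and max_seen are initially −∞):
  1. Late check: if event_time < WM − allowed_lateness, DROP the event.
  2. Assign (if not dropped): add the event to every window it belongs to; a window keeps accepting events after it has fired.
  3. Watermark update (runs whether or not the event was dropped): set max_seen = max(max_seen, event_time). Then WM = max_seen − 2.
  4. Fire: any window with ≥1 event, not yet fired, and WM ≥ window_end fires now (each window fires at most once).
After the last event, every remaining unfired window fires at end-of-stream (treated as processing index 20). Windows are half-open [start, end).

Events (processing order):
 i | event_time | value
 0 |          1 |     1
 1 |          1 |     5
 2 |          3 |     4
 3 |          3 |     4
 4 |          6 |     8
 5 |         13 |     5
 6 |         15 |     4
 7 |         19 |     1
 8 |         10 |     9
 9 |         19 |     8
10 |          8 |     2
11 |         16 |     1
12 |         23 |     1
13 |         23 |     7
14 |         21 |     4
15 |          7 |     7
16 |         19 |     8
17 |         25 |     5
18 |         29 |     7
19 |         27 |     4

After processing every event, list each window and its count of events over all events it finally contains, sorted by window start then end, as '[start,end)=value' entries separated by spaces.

[0,10)=5 [10,20)=5 [20,30)=6

i=0 t=1 v=1: → [0,10); WM=-1
i=1 t=1 v=5: → [0,10); WM=-1
i=2 t=3 v=4: → [0,10); WM=1
i=3 t=3 v=4: → [0,10); WM=1
i=4 t=6 v=8: → [0,10); WM=4
i=5 t=13 v=5: → [10,20); WM=11; [0,10) fires=5
i=6 t=15 v=4: → [10,20); WM=13
i=7 t=19 v=1: → [10,20); WM=17
i=8 t=10 v=9: DROP (t<17-1); WM=17
i=9 t=19 v=8: → [10,20); WM=17
i=10 t=8 v=2: DROP (t<17-1); WM=17
i=11 t=16 v=1: → [10,20); WM=17
i=12 t=23 v=1: → [20,30); WM=21; [10,20) fires=5
i=13 t=23 v=7: → [20,30); WM=21
i=14 t=21 v=4: → [20,30); WM=21
i=15 t=7 v=7: DROP (t<21-1); WM=21
i=16 t=19 v=8: DROP (t<21-1); WM=21
i=17 t=25 v=5: → [20,30); WM=23
i=18 t=29 v=7: → [20,30); WM=27
i=19 t=27 v=4: → [20,30); WM=27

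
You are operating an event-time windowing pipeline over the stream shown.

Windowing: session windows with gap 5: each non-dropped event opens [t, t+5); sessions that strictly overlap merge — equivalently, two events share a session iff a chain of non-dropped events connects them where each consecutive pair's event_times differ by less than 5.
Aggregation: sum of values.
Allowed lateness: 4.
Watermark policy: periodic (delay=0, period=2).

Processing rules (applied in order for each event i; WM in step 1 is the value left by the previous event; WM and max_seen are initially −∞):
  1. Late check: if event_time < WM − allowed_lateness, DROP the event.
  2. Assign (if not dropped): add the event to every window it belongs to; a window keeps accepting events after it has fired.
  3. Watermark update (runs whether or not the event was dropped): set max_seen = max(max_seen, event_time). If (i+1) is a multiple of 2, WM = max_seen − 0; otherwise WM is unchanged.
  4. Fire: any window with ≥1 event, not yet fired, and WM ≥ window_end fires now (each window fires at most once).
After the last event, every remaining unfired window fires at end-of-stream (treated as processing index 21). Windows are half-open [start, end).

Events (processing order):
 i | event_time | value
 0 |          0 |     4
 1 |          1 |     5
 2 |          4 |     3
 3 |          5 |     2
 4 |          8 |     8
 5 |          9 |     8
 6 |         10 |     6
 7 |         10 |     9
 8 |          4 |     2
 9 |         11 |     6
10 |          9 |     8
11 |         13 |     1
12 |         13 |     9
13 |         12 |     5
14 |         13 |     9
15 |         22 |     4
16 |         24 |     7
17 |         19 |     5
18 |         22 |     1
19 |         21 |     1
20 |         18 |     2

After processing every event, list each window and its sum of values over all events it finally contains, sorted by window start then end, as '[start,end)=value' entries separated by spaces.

i=0 t=0 v=4: → [0,5); WM=−∞
i=1 t=1 v=5: → [0,6); WM=1
i=2 t=4 v=3: → [0,9); WM=1
i=3 t=5 v=2: → [0,10); WM=5
i=4 t=8 v=8: → [0,13); WM=5
i=5 t=9 v=8: → [0,14); WM=9
i=6 t=10 v=6: → [0,15); WM=9
i=7 t=10 v=9: → [0,15); WM=10
i=8 t=4 v=2: DROP (t<10-4); WM=10
i=9 t=11 v=6: → [0,16); WM=11
i=10 t=9 v=8: → [0,16); WM=11
i=11 t=13 v=1: → [0,18); WM=13
i=12 t=13 v=9: → [0,18); WM=13
i=13 t=12 v=5: → [0,18); WM=13
i=14 t=13 v=9: → [0,18); WM=13
i=15 t=22 v=4: → [22,27); WM=22
i=16 t=24 v=7: → [22,29); WM=22
i=17 t=19 v=5: → [19,29); WM=24
i=18 t=22 v=1: → [19,29); WM=24
i=19 t=21 v=1: → [19,29); WM=24
i=20 t=18 v=2: DROP (t<24-4); WM=24

[0,18)=83 [19,29)=18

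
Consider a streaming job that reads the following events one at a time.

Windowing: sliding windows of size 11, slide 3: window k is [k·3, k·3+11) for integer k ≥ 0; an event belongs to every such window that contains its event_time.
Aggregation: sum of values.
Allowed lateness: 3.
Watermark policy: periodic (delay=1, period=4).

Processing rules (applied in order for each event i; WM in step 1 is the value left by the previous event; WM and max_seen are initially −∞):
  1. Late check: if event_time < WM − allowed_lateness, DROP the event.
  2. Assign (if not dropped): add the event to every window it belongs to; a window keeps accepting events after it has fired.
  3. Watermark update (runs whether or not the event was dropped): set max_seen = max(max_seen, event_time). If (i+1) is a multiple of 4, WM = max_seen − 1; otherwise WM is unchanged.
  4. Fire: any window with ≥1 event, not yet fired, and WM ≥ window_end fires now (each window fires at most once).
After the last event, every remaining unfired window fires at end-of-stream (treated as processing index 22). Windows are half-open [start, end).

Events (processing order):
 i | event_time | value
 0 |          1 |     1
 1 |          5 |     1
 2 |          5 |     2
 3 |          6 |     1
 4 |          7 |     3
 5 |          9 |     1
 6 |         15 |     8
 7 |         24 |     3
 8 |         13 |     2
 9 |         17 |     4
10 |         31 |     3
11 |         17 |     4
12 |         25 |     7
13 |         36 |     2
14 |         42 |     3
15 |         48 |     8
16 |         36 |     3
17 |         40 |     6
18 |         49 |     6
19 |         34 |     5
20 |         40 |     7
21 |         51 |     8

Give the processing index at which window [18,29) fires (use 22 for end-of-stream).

i=0 t=1 v=1: → [0,11); WM=−∞
i=1 t=5 v=1: → [3,14),[0,11); WM=−∞
i=2 t=5 v=2: → [3,14),[0,11); WM=−∞
i=3 t=6 v=1: → [6,17),[3,14),[0,11); WM=5
i=4 t=7 v=3: → [6,17),[3,14),[0,11); WM=5
i=5 t=9 v=1: → [9,20),[6,17),[3,14),[0,11); WM=5
i=6 t=15 v=8: → [15,26),[12,23),[9,20),[6,17); WM=5
i=7 t=24 v=3: → [24,35),[21,32),[18,29),[15,26); WM=23; [0,11) fires=9 [3,14) fires=8 [6,17) fires=13 [9,20) fires=9 [12,23) fires=8
i=8 t=13 v=2: DROP (t<23-3); WM=23
i=9 t=17 v=4: DROP (t<23-3); WM=23
i=10 t=31 v=3: → [30,41),[27,38),[24,35),[21,32); WM=23
i=11 t=17 v=4: DROP (t<23-3); WM=30; [15,26) fires=11 [18,29) fires=3
i=12 t=25 v=7: DROP (t<30-3); WM=30
i=13 t=36 v=2: → [36,47),[33,44),[30,41),[27,38); WM=30
i=14 t=42 v=3: → [42,53),[39,50),[36,47),[33,44); WM=30
i=15 t=48 v=8: → [48,59),[45,56),[42,53),[39,50); WM=47; [21,32) fires=6 [24,35) fires=6 [27,38) fires=5 [30,41) fires=5 [33,44) fires=5 [36,47) fires=5
i=16 t=36 v=3: DROP (t<47-3); WM=47
i=17 t=40 v=6: DROP (t<47-3); WM=47
i=18 t=49 v=6: → [48,59),[45,56),[42,53),[39,50); WM=47
i=19 t=34 v=5: DROP (t<47-3); WM=48
i=20 t=40 v=7: DROP (t<48-3); WM=48
i=21 t=51 v=8: → [51,62),[48,59),[45,56),[42,53); WM=48

11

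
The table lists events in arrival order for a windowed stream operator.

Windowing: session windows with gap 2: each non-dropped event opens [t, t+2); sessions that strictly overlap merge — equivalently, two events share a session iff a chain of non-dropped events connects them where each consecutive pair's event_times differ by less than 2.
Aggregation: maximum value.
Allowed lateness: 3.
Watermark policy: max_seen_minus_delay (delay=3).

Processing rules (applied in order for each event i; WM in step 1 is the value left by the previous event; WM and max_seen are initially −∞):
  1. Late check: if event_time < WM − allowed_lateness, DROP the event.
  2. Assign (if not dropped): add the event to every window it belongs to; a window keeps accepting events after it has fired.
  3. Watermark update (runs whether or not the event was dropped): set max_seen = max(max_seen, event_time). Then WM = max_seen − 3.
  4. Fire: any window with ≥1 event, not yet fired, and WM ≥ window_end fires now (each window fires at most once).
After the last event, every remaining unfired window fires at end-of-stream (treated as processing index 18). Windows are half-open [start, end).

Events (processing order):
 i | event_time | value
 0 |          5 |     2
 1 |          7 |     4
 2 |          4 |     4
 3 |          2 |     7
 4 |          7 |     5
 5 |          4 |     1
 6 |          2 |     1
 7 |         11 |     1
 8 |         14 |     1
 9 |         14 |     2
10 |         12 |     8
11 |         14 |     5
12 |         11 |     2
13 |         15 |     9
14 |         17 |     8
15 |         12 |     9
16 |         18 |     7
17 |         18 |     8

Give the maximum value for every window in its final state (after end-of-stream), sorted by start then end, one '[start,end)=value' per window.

[2,4)=7 [4,7)=4 [7,9)=5 [11,14)=9 [14,17)=9 [17,20)=8

i=0 t=5 v=2: → [5,7); WM=2
i=1 t=7 v=4: → [7,9); WM=4
i=2 t=4 v=4: → [4,7); WM=4
i=3 t=2 v=7: → [2,4); WM=4
i=4 t=7 v=5: → [7,9); WM=4
i=5 t=4 v=1: → [4,7); WM=4
i=6 t=2 v=1: → [2,4); WM=4
i=7 t=11 v=1: → [11,13); WM=8
i=8 t=14 v=1: → [14,16); WM=11
i=9 t=14 v=2: → [14,16); WM=11
i=10 t=12 v=8: → [11,14); WM=11
i=11 t=14 v=5: → [14,16); WM=11
i=12 t=11 v=2: → [11,14); WM=11
i=13 t=15 v=9: → [14,17); WM=12
i=14 t=17 v=8: → [17,19); WM=14
i=15 t=12 v=9: → [11,14); WM=14
i=16 t=18 v=7: → [17,20); WM=15
i=17 t=18 v=8: → [17,20); WM=15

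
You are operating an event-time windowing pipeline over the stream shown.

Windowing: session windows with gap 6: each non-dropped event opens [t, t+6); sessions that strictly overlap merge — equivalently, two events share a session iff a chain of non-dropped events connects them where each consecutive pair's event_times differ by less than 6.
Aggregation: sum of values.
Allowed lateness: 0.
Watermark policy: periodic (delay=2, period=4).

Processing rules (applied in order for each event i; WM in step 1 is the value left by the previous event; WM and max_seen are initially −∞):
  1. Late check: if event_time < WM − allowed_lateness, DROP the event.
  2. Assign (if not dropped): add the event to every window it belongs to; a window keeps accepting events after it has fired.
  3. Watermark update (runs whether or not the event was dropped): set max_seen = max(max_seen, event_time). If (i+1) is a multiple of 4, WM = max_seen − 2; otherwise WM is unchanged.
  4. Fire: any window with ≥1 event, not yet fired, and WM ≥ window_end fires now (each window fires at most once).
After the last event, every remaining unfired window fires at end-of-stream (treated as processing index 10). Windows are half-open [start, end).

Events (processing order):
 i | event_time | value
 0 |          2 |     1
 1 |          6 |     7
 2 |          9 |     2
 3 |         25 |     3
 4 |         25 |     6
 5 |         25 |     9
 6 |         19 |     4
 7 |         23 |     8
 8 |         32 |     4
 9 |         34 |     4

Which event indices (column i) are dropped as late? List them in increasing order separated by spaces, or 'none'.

i=0 t=2 v=1: → [2,8); WM=−∞
i=1 t=6 v=7: → [2,12); WM=−∞
i=2 t=9 v=2: → [2,15); WM=−∞
i=3 t=25 v=3: → [25,31); WM=23
i=4 t=25 v=6: → [25,31); WM=23
i=5 t=25 v=9: → [25,31); WM=23
i=6 t=19 v=4: DROP (t<23-0); WM=23
i=7 t=23 v=8: → [23,31); WM=23
i=8 t=32 v=4: → [32,38); WM=23
i=9 t=34 v=4: → [32,40); WM=23

6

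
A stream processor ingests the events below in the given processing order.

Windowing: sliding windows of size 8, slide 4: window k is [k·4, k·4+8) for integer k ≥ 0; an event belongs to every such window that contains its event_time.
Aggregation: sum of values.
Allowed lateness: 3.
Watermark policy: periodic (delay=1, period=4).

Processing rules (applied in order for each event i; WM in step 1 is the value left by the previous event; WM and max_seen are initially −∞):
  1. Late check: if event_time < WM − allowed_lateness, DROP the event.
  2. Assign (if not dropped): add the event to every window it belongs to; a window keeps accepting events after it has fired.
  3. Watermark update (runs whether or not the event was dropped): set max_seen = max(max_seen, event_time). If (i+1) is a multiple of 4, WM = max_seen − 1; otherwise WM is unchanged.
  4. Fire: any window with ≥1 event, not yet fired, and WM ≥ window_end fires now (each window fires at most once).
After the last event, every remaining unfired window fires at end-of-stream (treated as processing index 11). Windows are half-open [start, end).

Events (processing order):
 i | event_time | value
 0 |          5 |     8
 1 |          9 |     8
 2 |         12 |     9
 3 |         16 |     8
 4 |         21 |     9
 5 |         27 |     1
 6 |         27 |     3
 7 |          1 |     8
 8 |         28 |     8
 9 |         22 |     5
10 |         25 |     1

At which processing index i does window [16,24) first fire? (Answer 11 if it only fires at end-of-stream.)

7

i=0 t=5 v=8: → [4,12),[0,8); WM=−∞
i=1 t=9 v=8: → [8,16),[4,12); WM=−∞
i=2 t=12 v=9: → [12,20),[8,16); WM=−∞
i=3 t=16 v=8: → [16,24),[12,20); WM=15; [0,8) fires=8 [4,12) fires=16
i=4 t=21 v=9: → [20,28),[16,24); WM=15
i=5 t=27 v=1: → [24,32),[20,28); WM=15
i=6 t=27 v=3: → [24,32),[20,28); WM=15
i=7 t=1 v=8: DROP (t<15-3); WM=26; [8,16) fires=17 [12,20) fires=17 [16,24) fires=17
i=8 t=28 v=8: → [28,36),[24,32); WM=26
i=9 t=22 v=5: DROP (t<26-3); WM=26
i=10 t=25 v=1: → [24,32),[20,28); WM=26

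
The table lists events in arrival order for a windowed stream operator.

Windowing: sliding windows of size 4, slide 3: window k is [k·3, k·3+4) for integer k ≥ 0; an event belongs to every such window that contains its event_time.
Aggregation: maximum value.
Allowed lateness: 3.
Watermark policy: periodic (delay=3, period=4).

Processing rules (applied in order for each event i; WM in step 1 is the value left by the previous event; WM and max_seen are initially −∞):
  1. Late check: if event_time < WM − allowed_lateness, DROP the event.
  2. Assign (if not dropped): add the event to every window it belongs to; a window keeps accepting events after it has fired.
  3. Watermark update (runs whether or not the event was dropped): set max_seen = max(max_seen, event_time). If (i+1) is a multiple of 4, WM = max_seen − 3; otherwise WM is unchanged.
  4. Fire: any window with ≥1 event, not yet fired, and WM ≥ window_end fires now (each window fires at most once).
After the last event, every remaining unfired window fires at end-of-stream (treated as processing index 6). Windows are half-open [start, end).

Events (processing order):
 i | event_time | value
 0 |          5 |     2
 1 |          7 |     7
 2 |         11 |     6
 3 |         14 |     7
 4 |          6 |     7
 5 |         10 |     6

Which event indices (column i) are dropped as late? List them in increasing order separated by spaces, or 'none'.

i=0 t=5 v=2: → [3,7); WM=−∞
i=1 t=7 v=7: → [6,10); WM=−∞
i=2 t=11 v=6: → [9,13); WM=−∞
i=3 t=14 v=7: → [12,16); WM=11; [3,7) fires=2 [6,10) fires=7
i=4 t=6 v=7: DROP (t<11-3); WM=11
i=5 t=10 v=6: → [9,13); WM=11

4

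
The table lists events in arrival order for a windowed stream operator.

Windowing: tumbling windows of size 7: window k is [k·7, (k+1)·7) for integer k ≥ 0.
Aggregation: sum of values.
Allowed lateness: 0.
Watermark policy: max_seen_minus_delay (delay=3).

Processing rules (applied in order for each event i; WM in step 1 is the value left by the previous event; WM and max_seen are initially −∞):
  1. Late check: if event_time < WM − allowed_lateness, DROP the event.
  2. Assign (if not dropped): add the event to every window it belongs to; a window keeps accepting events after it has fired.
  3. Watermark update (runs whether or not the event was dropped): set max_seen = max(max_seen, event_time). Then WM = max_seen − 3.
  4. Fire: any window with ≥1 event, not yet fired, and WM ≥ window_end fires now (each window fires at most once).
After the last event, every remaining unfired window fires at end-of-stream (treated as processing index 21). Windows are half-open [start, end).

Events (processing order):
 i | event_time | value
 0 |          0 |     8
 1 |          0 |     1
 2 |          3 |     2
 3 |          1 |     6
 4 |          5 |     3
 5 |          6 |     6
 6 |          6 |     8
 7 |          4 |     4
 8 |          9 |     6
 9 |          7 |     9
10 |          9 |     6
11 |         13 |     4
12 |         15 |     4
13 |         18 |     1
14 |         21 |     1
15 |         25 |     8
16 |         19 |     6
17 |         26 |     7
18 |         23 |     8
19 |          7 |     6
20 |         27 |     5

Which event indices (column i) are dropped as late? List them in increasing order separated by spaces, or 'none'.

16 19

i=0 t=0 v=8: → [0,7); WM=-3
i=1 t=0 v=1: → [0,7); WM=-3
i=2 t=3 v=2: → [0,7); WM=0
i=3 t=1 v=6: → [0,7); WM=0
i=4 t=5 v=3: → [0,7); WM=2
i=5 t=6 v=6: → [0,7); WM=3
i=6 t=6 v=8: → [0,7); WM=3
i=7 t=4 v=4: → [0,7); WM=3
i=8 t=9 v=6: → [7,14); WM=6
i=9 t=7 v=9: → [7,14); WM=6
i=10 t=9 v=6: → [7,14); WM=6
i=11 t=13 v=4: → [7,14); WM=10; [0,7) fires=38
i=12 t=15 v=4: → [14,21); WM=12
i=13 t=18 v=1: → [14,21); WM=15; [7,14) fires=25
i=14 t=21 v=1: → [21,28); WM=18
i=15 t=25 v=8: → [21,28); WM=22; [14,21) fires=5
i=16 t=19 v=6: DROP (t<22-0); WM=22
i=17 t=26 v=7: → [21,28); WM=23
i=18 t=23 v=8: → [21,28); WM=23
i=19 t=7 v=6: DROP (t<23-0); WM=23
i=20 t=27 v=5: → [21,28); WM=24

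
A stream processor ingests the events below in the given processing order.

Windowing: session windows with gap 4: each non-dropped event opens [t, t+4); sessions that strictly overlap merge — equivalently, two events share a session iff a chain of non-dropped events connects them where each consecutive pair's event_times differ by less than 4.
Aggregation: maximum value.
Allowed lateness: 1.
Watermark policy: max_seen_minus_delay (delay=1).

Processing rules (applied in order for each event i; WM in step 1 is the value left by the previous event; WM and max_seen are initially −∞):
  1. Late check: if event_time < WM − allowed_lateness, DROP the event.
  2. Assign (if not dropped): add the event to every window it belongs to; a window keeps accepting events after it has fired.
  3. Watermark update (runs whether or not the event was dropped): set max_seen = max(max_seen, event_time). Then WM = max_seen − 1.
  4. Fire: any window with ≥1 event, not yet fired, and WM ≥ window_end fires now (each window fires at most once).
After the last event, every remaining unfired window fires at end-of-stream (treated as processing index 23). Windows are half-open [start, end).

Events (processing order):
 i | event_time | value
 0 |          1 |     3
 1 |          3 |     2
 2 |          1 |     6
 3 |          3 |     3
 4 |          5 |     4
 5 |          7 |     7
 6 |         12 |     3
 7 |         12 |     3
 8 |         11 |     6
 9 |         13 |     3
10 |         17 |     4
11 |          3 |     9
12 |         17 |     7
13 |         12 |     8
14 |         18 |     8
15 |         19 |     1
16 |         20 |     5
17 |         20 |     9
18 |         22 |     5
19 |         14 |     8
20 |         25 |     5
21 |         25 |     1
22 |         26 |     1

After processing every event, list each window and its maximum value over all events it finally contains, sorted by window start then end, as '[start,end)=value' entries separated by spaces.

i=0 t=1 v=3: → [1,5); WM=0
i=1 t=3 v=2: → [1,7); WM=2
i=2 t=1 v=6: → [1,7); WM=2
i=3 t=3 v=3: → [1,7); WM=2
i=4 t=5 v=4: → [1,9); WM=4
i=5 t=7 v=7: → [1,11); WM=6
i=6 t=12 v=3: → [12,16); WM=11
i=7 t=12 v=3: → [12,16); WM=11
i=8 t=11 v=6: → [11,16); WM=11
i=9 t=13 v=3: → [11,17); WM=12
i=10 t=17 v=4: → [17,21); WM=16
i=11 t=3 v=9: DROP (t<16-1); WM=16
i=12 t=17 v=7: → [17,21); WM=16
i=13 t=12 v=8: DROP (t<16-1); WM=16
i=14 t=18 v=8: → [17,22); WM=17
i=15 t=19 v=1: → [17,23); WM=18
i=16 t=20 v=5: → [17,24); WM=19
i=17 t=20 v=9: → [17,24); WM=19
i=18 t=22 v=5: → [17,26); WM=21
i=19 t=14 v=8: DROP (t<21-1); WM=21
i=20 t=25 v=5: → [17,29); WM=24
i=21 t=25 v=1: → [17,29); WM=24
i=22 t=26 v=1: → [17,30); WM=25

[1,11)=7 [11,17)=6 [17,30)=9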